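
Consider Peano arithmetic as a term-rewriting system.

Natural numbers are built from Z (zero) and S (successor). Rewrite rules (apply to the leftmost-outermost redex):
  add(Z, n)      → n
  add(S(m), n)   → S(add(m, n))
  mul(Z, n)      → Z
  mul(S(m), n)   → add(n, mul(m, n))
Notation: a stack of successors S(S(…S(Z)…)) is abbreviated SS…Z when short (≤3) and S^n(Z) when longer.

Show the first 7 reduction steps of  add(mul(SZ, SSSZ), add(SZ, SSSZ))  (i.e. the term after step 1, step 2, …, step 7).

  start: add(mul(SZ, SSSZ), add(SZ, SSSZ))
  [1] add(add(SSSZ, mul(Z, SSSZ)), add(SZ, SSSZ))
  [2] add(S(add(SSZ, mul(Z, SSSZ))), add(SZ, SSSZ))
  [3] S(add(add(SSZ, mul(Z, SSSZ)), add(SZ, SSSZ)))
  [4] S(add(S(add(SZ, mul(Z, SSSZ))), add(SZ, SSSZ)))
  [5] S(S(add(add(SZ, mul(Z, SSSZ)), add(SZ, SSSZ))))
  [6] S(S(add(S(add(Z, mul(Z, SSSZ))), add(SZ, SSSZ))))
  [7] S(S(S(add(add(Z, mul(Z, SSSZ)), add(SZ, SSSZ)))))

Answer: after 7 steps: S(S(S(add(add(Z, mul(Z, SSSZ)), add(SZ, SSSZ)))))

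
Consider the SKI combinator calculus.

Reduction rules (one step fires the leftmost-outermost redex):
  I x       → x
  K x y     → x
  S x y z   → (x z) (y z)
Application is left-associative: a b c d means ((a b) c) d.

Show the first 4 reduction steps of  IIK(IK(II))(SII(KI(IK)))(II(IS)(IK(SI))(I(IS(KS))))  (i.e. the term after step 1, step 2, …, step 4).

Answer: after 4 steps: K(II)(II(IS)(IK(SI))(I(IS(KS))))

Reduction:
  start: IIK(IK(II))(SII(KI(IK)))(II(IS)(IK(SI))(I(IS(KS))))
  [1] IK(IK(II))(SII(KI(IK)))(II(IS)(IK(SI))(I(IS(KS))))
  [2] K(IK(II))(SII(KI(IK)))(II(IS)(IK(SI))(I(IS(KS))))
  [3] IK(II)(II(IS)(IK(SI))(I(IS(KS))))
  [4] K(II)(II(IS)(IK(SI))(I(IS(KS))))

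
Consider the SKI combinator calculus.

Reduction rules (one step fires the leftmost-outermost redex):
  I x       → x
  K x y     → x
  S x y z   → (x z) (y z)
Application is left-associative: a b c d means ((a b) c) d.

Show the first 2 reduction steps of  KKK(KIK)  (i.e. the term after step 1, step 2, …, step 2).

  start: KKK(KIK)
  [1] K(KIK)
  [2] KI

Answer: after 2 steps: KI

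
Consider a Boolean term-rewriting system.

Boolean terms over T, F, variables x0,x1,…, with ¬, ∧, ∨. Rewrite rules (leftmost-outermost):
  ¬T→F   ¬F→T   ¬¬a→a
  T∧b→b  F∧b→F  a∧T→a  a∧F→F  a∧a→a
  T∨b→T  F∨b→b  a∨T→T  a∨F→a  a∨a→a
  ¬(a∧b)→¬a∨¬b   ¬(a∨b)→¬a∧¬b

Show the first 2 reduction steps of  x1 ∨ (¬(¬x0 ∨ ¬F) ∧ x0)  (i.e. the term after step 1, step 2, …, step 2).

  start: x1 ∨ (¬(¬x0 ∨ ¬F) ∧ x0)
  step 1: x1 ∨ ((¬¬x0 ∧ ¬¬F) ∧ x0)
  step 2: x1 ∨ ((x0 ∧ ¬¬F) ∧ x0)

Answer: after 2 steps: x1 ∨ ((x0 ∧ ¬¬F) ∧ x0)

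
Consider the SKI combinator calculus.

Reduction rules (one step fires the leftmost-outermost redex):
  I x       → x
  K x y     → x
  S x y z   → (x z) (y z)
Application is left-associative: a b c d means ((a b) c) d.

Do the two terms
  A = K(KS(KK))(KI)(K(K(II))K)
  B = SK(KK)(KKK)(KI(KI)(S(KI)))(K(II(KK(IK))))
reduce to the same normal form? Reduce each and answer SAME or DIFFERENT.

Answer: SAME — A ⇓ S(KI), B ⇓ S(KI)

Working:
Term A:
  start: K(KS(KK))(KI)(K(K(II))K)
  step 1: KS(KK)(K(K(II))K)
  step 2: S(K(K(II))K)
  step 3: S(K(II))
  step 4: S(KI)

Term B:
  start: SK(KK)(KKK)(KI(KI)(S(KI)))(K(II(KK(IK))))
  step 1: K(KKK)(KK(KKK))(KI(KI)(S(KI)))(K(II(KK(IK))))
  step 2: KKK(KI(KI)(S(KI)))(K(II(KK(IK))))
  step 3: K(KI(KI)(S(KI)))(K(II(KK(IK))))
  step 4: KI(KI)(S(KI))
  step 5: I(S(KI))
  step 6: S(KI)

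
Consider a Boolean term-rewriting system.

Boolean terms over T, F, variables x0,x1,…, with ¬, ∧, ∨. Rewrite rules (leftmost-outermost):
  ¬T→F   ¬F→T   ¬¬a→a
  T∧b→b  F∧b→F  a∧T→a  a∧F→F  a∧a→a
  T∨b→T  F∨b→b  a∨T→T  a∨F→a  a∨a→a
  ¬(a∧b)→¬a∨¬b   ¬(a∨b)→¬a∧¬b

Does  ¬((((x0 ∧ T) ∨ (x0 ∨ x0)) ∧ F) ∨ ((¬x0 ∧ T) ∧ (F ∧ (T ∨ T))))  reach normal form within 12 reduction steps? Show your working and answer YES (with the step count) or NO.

Answer: NO — after 12 steps the term is ¬((¬x0 ∧ T) ∧ (F ∧ (T ∨ T))), not yet normal

Derivation:
  start: ¬((((x0 ∧ T) ∨ (x0 ∨ x0)) ∧ F) ∨ ((¬x0 ∧ T) ∧ (F ∧ (T ∨ T))))
  →1  ¬(((x0 ∧ T) ∨ (x0 ∨ x0)) ∧ F) ∧ ¬((¬x0 ∧ T) ∧ (F ∧ (T ∨ T)))
  →2  (¬((x0 ∧ T) ∨ (x0 ∨ x0)) ∨ ¬F) ∧ ¬((¬x0 ∧ T) ∧ (F ∧ (T ∨ T)))
  →3  ((¬(x0 ∧ T) ∧ ¬(x0 ∨ x0)) ∨ ¬F) ∧ ¬((¬x0 ∧ T) ∧ (F ∧ (T ∨ T)))
  →4  (((¬x0 ∨ ¬T) ∧ ¬(x0 ∨ x0)) ∨ ¬F) ∧ ¬((¬x0 ∧ T) ∧ (F ∧ (T ∨ T)))
  →5  (((¬x0 ∨ F) ∧ ¬(x0 ∨ x0)) ∨ ¬F) ∧ ¬((¬x0 ∧ T) ∧ (F ∧ (T ∨ T)))
  →6  ((¬x0 ∧ ¬(x0 ∨ x0)) ∨ ¬F) ∧ ¬((¬x0 ∧ T) ∧ (F ∧ (T ∨ T)))
  →7  ((¬x0 ∧ (¬x0 ∧ ¬x0)) ∨ ¬F) ∧ ¬((¬x0 ∧ T) ∧ (F ∧ (T ∨ T)))
  →8  ((¬x0 ∧ ¬x0) ∨ ¬F) ∧ ¬((¬x0 ∧ T) ∧ (F ∧ (T ∨ T)))
  →9  (¬x0 ∨ ¬F) ∧ ¬((¬x0 ∧ T) ∧ (F ∧ (T ∨ T)))
  →10  (¬x0 ∨ T) ∧ ¬((¬x0 ∧ T) ∧ (F ∧ (T ∨ T)))
  →11  T ∧ ¬((¬x0 ∧ T) ∧ (F ∧ (T ∨ T)))
  →12  ¬((¬x0 ∧ T) ∧ (F ∧ (T ∨ T)))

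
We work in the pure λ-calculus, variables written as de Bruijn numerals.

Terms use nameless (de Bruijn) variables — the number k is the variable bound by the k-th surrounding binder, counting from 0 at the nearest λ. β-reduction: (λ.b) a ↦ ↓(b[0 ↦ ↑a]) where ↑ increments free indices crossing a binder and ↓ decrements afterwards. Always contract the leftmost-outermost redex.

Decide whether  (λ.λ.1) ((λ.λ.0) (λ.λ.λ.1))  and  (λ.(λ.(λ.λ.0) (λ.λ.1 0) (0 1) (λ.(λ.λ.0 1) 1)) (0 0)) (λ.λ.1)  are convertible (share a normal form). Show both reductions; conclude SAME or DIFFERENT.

Term A:
  start: (λ.λ.1) ((λ.λ.0) (λ.λ.λ.1))
  →1  λ.(λ.λ.0) (λ.λ.λ.1)
  →2  λ.λ.0

Term B:
  start: (λ.(λ.(λ.λ.0) (λ.λ.1 0) (0 1) (λ.(λ.λ.0 1) 1)) (0 0)) (λ.λ.1)
  →1  (λ.(λ.λ.0) (λ.λ.1 0) (0 (λ.λ.1)) (λ.(λ.λ.0 1) 1)) ((λ.λ.1) (λ.λ.1))
  →2  (λ.λ.0) (λ.λ.1 0) ((λ.λ.1) (λ.λ.1) (λ.λ.1)) (λ.(λ.λ.0 1) ((λ.λ.1) (λ.λ.1)))
  →3  (λ.0) ((λ.λ.1) (λ.λ.1) (λ.λ.1)) (λ.(λ.λ.0 1) ((λ.λ.1) (λ.λ.1)))
  →4  (λ.λ.1) (λ.λ.1) (λ.λ.1) (λ.(λ.λ.0 1) ((λ.λ.1) (λ.λ.1)))
  →5  (λ.λ.λ.1) (λ.λ.1) (λ.(λ.λ.0 1) ((λ.λ.1) (λ.λ.1)))
  →6  (λ.λ.1) (λ.(λ.λ.0 1) ((λ.λ.1) (λ.λ.1)))
  →7  λ.λ.(λ.λ.0 1) ((λ.λ.1) (λ.λ.1))
  →8  λ.λ.λ.0 ((λ.λ.1) (λ.λ.1))
  →9  λ.λ.λ.0 (λ.λ.λ.1)

Answer: DIFFERENT — A ⇓ λ.λ.0, B ⇓ λ.λ.λ.0 (λ.λ.λ.1)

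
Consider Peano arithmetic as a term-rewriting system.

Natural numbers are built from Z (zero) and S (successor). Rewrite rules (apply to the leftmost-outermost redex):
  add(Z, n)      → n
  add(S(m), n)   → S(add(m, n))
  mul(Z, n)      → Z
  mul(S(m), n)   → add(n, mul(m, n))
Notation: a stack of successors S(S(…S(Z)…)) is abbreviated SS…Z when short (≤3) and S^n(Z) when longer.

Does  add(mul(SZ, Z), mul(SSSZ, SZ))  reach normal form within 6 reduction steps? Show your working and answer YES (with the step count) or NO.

Answer: NO — after 6 steps the term is S(add(Z, mul(SSZ, SZ))), not yet normal

Derivation:
  start: add(mul(SZ, Z), mul(SSSZ, SZ))
  [1] add(add(Z, mul(Z, Z)), mul(SSSZ, SZ))
  [2] add(mul(Z, Z), mul(SSSZ, SZ))
  [3] add(Z, mul(SSSZ, SZ))
  [4] mul(SSSZ, SZ)
  [5] add(SZ, mul(SSZ, SZ))
  [6] S(add(Z, mul(SSZ, SZ)))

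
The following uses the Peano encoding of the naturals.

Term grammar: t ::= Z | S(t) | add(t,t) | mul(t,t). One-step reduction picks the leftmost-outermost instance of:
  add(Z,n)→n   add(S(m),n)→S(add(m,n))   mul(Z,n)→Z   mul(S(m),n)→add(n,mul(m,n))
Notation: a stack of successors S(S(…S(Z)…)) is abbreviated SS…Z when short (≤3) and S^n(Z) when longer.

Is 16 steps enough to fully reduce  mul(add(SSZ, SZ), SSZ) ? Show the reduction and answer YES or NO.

  start: mul(add(SSZ, SZ), SSZ)
  [1] mul(S(add(SZ, SZ)), SSZ)
  [2] add(SSZ, mul(add(SZ, SZ), SSZ))
  [3] S(add(SZ, mul(add(SZ, SZ), SSZ)))
  [4] S(S(add(Z, mul(add(SZ, SZ), SSZ))))
  [5] S(S(mul(add(SZ, SZ), SSZ)))
  [6] S(S(mul(S(add(Z, SZ)), SSZ)))
  [7] S(S(add(SSZ, mul(add(Z, SZ), SSZ))))
  [8] S(S(S(add(SZ, mul(add(Z, SZ), SSZ)))))
  [9] S(S(S(S(add(Z, mul(add(Z, SZ), SSZ))))))
  [10] S(S(S(S(mul(add(Z, SZ), SSZ)))))
  [11] S(S(S(S(mul(SZ, SSZ)))))
  [12] S(S(S(S(add(SSZ, mul(Z, SSZ))))))
  [13] S(S(S(S(S(add(SZ, mul(Z, SSZ)))))))
  [14] S(S(S(S(S(S(add(Z, mul(Z, SSZ))))))))
  [15] S(S(S(S(S(S(mul(Z, SSZ)))))))
  [16] S^6(Z)

Answer: YES — reaches normal form S^6(Z) in 16 ≤ 16 steps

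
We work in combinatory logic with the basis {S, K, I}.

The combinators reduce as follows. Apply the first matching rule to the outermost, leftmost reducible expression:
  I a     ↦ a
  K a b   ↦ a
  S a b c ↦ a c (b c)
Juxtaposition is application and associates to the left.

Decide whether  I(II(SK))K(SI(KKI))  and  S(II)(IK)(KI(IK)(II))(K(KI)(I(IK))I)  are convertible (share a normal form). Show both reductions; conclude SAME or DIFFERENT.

Answer: DIFFERENT — A ⇓ SIK, B ⇓ I

Reduction:
Term A:
  start: I(II(SK))K(SI(KKI))
  step 1: II(SK)K(SI(KKI))
  step 2: I(SK)K(SI(KKI))
  step 3: SKK(SI(KKI))
  step 4: K(SI(KKI))(K(SI(KKI)))
  step 5: SI(KKI)
  step 6: SIK

Term B:
  start: S(II)(IK)(KI(IK)(II))(K(KI)(I(IK))I)
  step 1: II(KI(IK)(II))(IK(KI(IK)(II)))(K(KI)(I(IK))I)
  step 2: I(KI(IK)(II))(IK(KI(IK)(II)))(K(KI)(I(IK))I)
  step 3: KI(IK)(II)(IK(KI(IK)(II)))(K(KI)(I(IK))I)
  step 4: I(II)(IK(KI(IK)(II)))(K(KI)(I(IK))I)
  step 5: II(IK(KI(IK)(II)))(K(KI)(I(IK))I)
  step 6: I(IK(KI(IK)(II)))(K(KI)(I(IK))I)
  step 7: IK(KI(IK)(II))(K(KI)(I(IK))I)
  step 8: K(KI(IK)(II))(K(KI)(I(IK))I)
  step 9: KI(IK)(II)
  step 10: I(II)
  step 11: II
  step 12: I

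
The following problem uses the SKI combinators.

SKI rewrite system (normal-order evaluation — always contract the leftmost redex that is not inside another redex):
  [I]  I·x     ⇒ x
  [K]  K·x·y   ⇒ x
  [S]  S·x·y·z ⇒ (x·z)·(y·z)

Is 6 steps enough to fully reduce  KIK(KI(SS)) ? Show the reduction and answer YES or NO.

  start: KIK(KI(SS))
  [1] I(KI(SS))
  [2] KI(SS)
  [3] I

Answer: YES — reaches normal form I in 3 ≤ 6 steps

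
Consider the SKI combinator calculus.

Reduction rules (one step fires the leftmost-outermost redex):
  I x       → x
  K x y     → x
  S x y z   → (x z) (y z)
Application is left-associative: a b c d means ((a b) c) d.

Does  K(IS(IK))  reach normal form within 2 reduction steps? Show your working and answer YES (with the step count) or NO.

Answer: YES — reaches normal form K(SK) in 2 ≤ 2 steps

Derivation:
  start: K(IS(IK))
  [1] K(S(IK))
  [2] K(SK)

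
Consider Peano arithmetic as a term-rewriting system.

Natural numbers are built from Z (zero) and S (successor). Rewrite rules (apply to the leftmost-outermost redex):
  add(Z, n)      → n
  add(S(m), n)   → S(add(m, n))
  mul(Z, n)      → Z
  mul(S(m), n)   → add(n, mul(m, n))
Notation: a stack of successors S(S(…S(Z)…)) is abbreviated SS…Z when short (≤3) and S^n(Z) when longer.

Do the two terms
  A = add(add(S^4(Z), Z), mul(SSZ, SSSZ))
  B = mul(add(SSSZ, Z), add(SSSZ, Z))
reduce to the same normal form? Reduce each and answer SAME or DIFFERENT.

Answer: DIFFERENT — A ⇓ S^10(Z), B ⇓ S^9(Z)

Reduction:
Term A:
  start: add(add(S^4(Z), Z), mul(SSZ, SSSZ))
  step 1: add(S(add(SSSZ, Z)), mul(SSZ, SSSZ))
  step 2: S(add(add(SSSZ, Z), mul(SSZ, SSSZ)))
  step 3: S(add(S(add(SSZ, Z)), mul(SSZ, SSSZ)))
  step 4: S(S(add(add(SSZ, Z), mul(SSZ, SSSZ))))
  step 5: S(S(add(S(add(SZ, Z)), mul(SSZ, SSSZ))))
  step 6: S(S(S(add(add(SZ, Z), mul(SSZ, SSSZ)))))
  step 7: S(S(S(add(S(add(Z, Z)), mul(SSZ, SSSZ)))))
  step 8: S(S(S(S(add(add(Z, Z), mul(SSZ, SSSZ))))))
  step 9: S(S(S(S(add(Z, mul(SSZ, SSSZ))))))
  step 10: S(S(S(S(mul(SSZ, SSSZ)))))
  step 11: S(S(S(S(add(SSSZ, mul(SZ, SSSZ))))))
  step 12: S(S(S(S(S(add(SSZ, mul(SZ, SSSZ)))))))
  step 13: S(S(S(S(S(S(add(SZ, mul(SZ, SSSZ))))))))
  step 14: S(S(S(S(S(S(S(add(Z, mul(SZ, SSSZ)))))))))
  step 15: S(S(S(S(S(S(S(mul(SZ, SSSZ))))))))
  step 16: S(S(S(S(S(S(S(add(SSSZ, mul(Z, SSSZ)))))))))
  step 17: S(S(S(S(S(S(S(S(add(SSZ, mul(Z, SSSZ))))))))))
  step 18: S(S(S(S(S(S(S(S(S(add(SZ, mul(Z, SSSZ)))))))))))
  step 19: S(S(S(S(S(S(S(S(S(S(add(Z, mul(Z, SSSZ))))))))))))
  step 20: S(S(S(S(S(S(S(S(S(S(mul(Z, SSSZ)))))))))))
  step 21: S^10(Z)

Term B:
  start: mul(add(SSSZ, Z), add(SSSZ, Z))
  step 1: mul(S(add(SSZ, Z)), add(SSSZ, Z))
  step 2: add(add(SSSZ, Z), mul(add(SSZ, Z), add(SSSZ, Z)))
  step 3: add(S(add(SSZ, Z)), mul(add(SSZ, Z), add(SSSZ, Z)))
  step 4: S(add(add(SSZ, Z), mul(add(SSZ, Z), add(SSSZ, Z))))
  step 5: S(add(S(add(SZ, Z)), mul(add(SSZ, Z), add(SSSZ, Z))))
  step 6: S(S(add(add(SZ, Z), mul(add(SSZ, Z), add(SSSZ, Z)))))
  step 7: S(S(add(S(add(Z, Z)), mul(add(SSZ, Z), add(SSSZ, Z)))))
  step 8: S(S(S(add(add(Z, Z), mul(add(SSZ, Z), add(SSSZ, Z))))))
  step 9: S(S(S(add(Z, mul(add(SSZ, Z), add(SSSZ, Z))))))
  step 10: S(S(S(mul(add(SSZ, Z), add(SSSZ, Z)))))
  step 11: S(S(S(mul(S(add(SZ, Z)), add(SSSZ, Z)))))
  step 12: S(S(S(add(add(SSSZ, Z), mul(add(SZ, Z), add(SSSZ, Z))))))
  step 13: S(S(S(add(S(add(SSZ, Z)), mul(add(SZ, Z), add(SSSZ, Z))))))
  step 14: S(S(S(S(add(add(SSZ, Z), mul(add(SZ, Z), add(SSSZ, Z)))))))
  step 15: S(S(S(S(add(S(add(SZ, Z)), mul(add(SZ, Z), add(SSSZ, Z)))))))
  step 16: S(S(S(S(S(add(add(SZ, Z), mul(add(SZ, Z), add(SSSZ, Z))))))))
  step 17: S(S(S(S(S(add(S(add(Z, Z)), mul(add(SZ, Z), add(SSSZ, Z))))))))
  step 18: S(S(S(S(S(S(add(add(Z, Z), mul(add(SZ, Z), add(SSSZ, Z)))))))))
  step 19: S(S(S(S(S(S(add(Z, mul(add(SZ, Z), add(SSSZ, Z)))))))))
  step 20: S(S(S(S(S(S(mul(add(SZ, Z), add(SSSZ, Z))))))))
  step 21: S(S(S(S(S(S(mul(S(add(Z, Z)), add(SSSZ, Z))))))))
  step 22: S(S(S(S(S(S(add(add(SSSZ, Z), mul(add(Z, Z), add(SSSZ, Z)))))))))
  step 23: S(S(S(S(S(S(add(S(add(SSZ, Z)), mul(add(Z, Z), add(SSSZ, Z)))))))))
  step 24: S(S(S(S(S(S(S(add(add(SSZ, Z), mul(add(Z, Z), add(SSSZ, Z))))))))))
  step 25: S(S(S(S(S(S(S(add(S(add(SZ, Z)), mul(add(Z, Z), add(SSSZ, Z))))))))))
  step 26: S(S(S(S(S(S(S(S(add(add(SZ, Z), mul(add(Z, Z), add(SSSZ, Z)))))))))))
  step 27: S(S(S(S(S(S(S(S(add(S(add(Z, Z)), mul(add(Z, Z), add(SSSZ, Z)))))))))))
  step 28: S(S(S(S(S(S(S(S(S(add(add(Z, Z), mul(add(Z, Z), add(SSSZ, Z))))))))))))
  step 29: S(S(S(S(S(S(S(S(S(add(Z, mul(add(Z, Z), add(SSSZ, Z))))))))))))
  step 30: S(S(S(S(S(S(S(S(S(mul(add(Z, Z), add(SSSZ, Z)))))))))))
  step 31: S(S(S(S(S(S(S(S(S(mul(Z, add(SSSZ, Z)))))))))))
  step 32: S^9(Z)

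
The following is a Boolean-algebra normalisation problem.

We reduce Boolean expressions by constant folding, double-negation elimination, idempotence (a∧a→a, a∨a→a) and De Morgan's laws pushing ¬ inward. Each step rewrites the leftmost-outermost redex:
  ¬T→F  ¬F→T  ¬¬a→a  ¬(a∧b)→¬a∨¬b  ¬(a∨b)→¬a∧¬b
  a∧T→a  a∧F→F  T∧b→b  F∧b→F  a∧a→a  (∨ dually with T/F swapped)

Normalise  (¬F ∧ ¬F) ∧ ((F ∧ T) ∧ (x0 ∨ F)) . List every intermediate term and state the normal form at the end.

Answer: normal form = F  (in 5 steps)

Reduction:
  start: (¬F ∧ ¬F) ∧ ((F ∧ T) ∧ (x0 ∨ F))
  step 1: ¬F ∧ ((F ∧ T) ∧ (x0 ∨ F))
  step 2: T ∧ ((F ∧ T) ∧ (x0 ∨ F))
  step 3: (F ∧ T) ∧ (x0 ∨ F)
  step 4: F ∧ (x0 ∨ F)
  step 5: F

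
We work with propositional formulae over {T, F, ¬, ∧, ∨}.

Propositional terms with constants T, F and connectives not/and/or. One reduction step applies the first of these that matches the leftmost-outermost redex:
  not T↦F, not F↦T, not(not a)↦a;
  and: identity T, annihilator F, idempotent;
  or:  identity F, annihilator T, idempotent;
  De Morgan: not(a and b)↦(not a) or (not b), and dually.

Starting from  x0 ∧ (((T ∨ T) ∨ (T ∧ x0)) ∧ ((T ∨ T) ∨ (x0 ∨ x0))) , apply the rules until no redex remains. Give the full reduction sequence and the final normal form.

  start: x0 ∧ (((T ∨ T) ∨ (T ∧ x0)) ∧ ((T ∨ T) ∨ (x0 ∨ x0)))
  step 1: x0 ∧ ((T ∨ (T ∧ x0)) ∧ ((T ∨ T) ∨ (x0 ∨ x0)))
  step 2: x0 ∧ (T ∧ ((T ∨ T) ∨ (x0 ∨ x0)))
  step 3: x0 ∧ ((T ∨ T) ∨ (x0 ∨ x0))
  step 4: x0 ∧ (T ∨ (x0 ∨ x0))
  step 5: x0 ∧ T
  step 6: x0

Answer: normal form = x0  (in 6 steps)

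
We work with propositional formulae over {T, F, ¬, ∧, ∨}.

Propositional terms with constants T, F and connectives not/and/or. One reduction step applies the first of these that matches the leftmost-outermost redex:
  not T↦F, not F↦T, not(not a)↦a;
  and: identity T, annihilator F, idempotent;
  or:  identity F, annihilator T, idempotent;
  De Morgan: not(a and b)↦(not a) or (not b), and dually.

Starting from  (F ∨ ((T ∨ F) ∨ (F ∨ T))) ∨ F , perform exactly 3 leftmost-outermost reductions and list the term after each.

Answer: after 3 steps: T ∨ (F ∨ T)

Derivation:
  start: (F ∨ ((T ∨ F) ∨ (F ∨ T))) ∨ F
  [1] F ∨ ((T ∨ F) ∨ (F ∨ T))
  [2] (T ∨ F) ∨ (F ∨ T)
  [3] T ∨ (F ∨ T)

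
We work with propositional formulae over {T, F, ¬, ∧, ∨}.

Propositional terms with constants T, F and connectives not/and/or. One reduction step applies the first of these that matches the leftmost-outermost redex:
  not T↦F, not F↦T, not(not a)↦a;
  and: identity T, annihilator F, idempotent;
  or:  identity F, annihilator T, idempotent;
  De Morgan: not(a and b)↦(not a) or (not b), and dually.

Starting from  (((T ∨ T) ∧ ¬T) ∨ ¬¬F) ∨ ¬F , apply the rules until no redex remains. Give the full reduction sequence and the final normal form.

Answer: normal form = T  (in 7 steps)

Derivation:
  start: (((T ∨ T) ∧ ¬T) ∨ ¬¬F) ∨ ¬F
  [1] ((T ∧ ¬T) ∨ ¬¬F) ∨ ¬F
  [2] (¬T ∨ ¬¬F) ∨ ¬F
  [3] (F ∨ ¬¬F) ∨ ¬F
  [4] ¬¬F ∨ ¬F
  [5] F ∨ ¬F
  [6] ¬F
  [7] T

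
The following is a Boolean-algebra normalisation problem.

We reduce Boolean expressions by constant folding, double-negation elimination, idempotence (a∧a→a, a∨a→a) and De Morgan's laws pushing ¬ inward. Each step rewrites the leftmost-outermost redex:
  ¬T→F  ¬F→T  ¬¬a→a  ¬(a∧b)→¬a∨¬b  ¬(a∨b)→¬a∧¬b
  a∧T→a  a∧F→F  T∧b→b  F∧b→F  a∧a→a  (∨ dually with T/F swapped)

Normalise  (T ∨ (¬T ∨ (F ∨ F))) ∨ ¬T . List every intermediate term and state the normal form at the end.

Answer: normal form = T  (in 2 steps)

Reduction:
  start: (T ∨ (¬T ∨ (F ∨ F))) ∨ ¬T
  [1] T ∨ ¬T
  [2] T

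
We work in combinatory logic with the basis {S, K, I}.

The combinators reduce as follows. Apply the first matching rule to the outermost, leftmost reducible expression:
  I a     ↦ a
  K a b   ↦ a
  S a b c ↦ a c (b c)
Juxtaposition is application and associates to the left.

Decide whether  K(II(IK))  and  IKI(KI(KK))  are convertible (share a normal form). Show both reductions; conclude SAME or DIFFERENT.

Answer: DIFFERENT — A ⇓ KK, B ⇓ I

Reduction:
Term A:
  start: K(II(IK))
  [1] K(I(IK))
  [2] K(IK)
  [3] KK

Term B:
  start: IKI(KI(KK))
  [1] KI(KI(KK))
  [2] I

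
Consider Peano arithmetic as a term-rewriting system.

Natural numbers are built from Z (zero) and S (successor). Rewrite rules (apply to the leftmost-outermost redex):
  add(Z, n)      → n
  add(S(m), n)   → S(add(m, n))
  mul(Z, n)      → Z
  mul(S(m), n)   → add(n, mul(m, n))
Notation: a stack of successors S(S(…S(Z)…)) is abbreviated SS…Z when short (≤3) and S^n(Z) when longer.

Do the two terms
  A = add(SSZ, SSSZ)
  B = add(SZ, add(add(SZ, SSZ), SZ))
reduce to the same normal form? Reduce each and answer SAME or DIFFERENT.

Term A:
  start: add(SSZ, SSSZ)
  step 1: S(add(SZ, SSSZ))
  step 2: S(S(add(Z, SSSZ)))
  step 3: S^5(Z)

Term B:
  start: add(SZ, add(add(SZ, SSZ), SZ))
  step 1: S(add(Z, add(add(SZ, SSZ), SZ)))
  step 2: S(add(add(SZ, SSZ), SZ))
  step 3: S(add(S(add(Z, SSZ)), SZ))
  step 4: S(S(add(add(Z, SSZ), SZ)))
  step 5: S(S(add(SSZ, SZ)))
  step 6: S(S(S(add(SZ, SZ))))
  step 7: S(S(S(S(add(Z, SZ)))))
  step 8: S^5(Z)

Answer: SAME — A ⇓ S^5(Z), B ⇓ S^5(Z)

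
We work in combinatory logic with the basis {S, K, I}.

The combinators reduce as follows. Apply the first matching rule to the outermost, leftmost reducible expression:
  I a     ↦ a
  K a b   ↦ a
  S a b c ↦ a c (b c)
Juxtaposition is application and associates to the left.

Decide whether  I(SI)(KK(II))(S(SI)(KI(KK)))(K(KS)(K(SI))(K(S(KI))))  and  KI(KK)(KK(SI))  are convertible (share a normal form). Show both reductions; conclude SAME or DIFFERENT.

Term A:
  start: I(SI)(KK(II))(S(SI)(KI(KK)))(K(KS)(K(SI))(K(S(KI))))
  →1  SI(KK(II))(S(SI)(KI(KK)))(K(KS)(K(SI))(K(S(KI))))
  →2  I(S(SI)(KI(KK)))(KK(II)(S(SI)(KI(KK))))(K(KS)(K(SI))(K(S(KI))))
  →3  S(SI)(KI(KK))(KK(II)(S(SI)(KI(KK))))(K(KS)(K(SI))(K(S(KI))))
  →4  SI(KK(II)(S(SI)(KI(KK))))(KI(KK)(KK(II)(S(SI)(KI(KK)))))(K(KS)(K(SI))(K(S(KI))))
  →5  I(KI(KK)(KK(II)(S(SI)(KI(KK)))))(KK(II)(S(SI)(KI(KK)))(KI(KK)(KK(II)(S(SI)(KI(KK))))))(K(KS)(K(SI))(K(S(KI))))
  →6  KI(KK)(KK(II)(S(SI)(KI(KK))))(KK(II)(S(SI)(KI(KK)))(KI(KK)(KK(II)(S(SI)(KI(KK))))))(K(KS)(K(SI))(K(S(KI))))
  →7  I(KK(II)(S(SI)(KI(KK))))(KK(II)(S(SI)(KI(KK)))(KI(KK)(KK(II)(S(SI)(KI(KK))))))(K(KS)(K(SI))(K(S(KI))))
  →8  KK(II)(S(SI)(KI(KK)))(KK(II)(S(SI)(KI(KK)))(KI(KK)(KK(II)(S(SI)(KI(KK))))))(K(KS)(K(SI))(K(S(KI))))
  →9  K(S(SI)(KI(KK)))(KK(II)(S(SI)(KI(KK)))(KI(KK)(KK(II)(S(SI)(KI(KK))))))(K(KS)(K(SI))(K(S(KI))))
  →10  S(SI)(KI(KK))(K(KS)(K(SI))(K(S(KI))))
  →11  SI(K(KS)(K(SI))(K(S(KI))))(KI(KK)(K(KS)(K(SI))(K(S(KI)))))
  →12  I(KI(KK)(K(KS)(K(SI))(K(S(KI)))))(K(KS)(K(SI))(K(S(KI)))(KI(KK)(K(KS)(K(SI))(K(S(KI))))))
  →13  KI(KK)(K(KS)(K(SI))(K(S(KI))))(K(KS)(K(SI))(K(S(KI)))(KI(KK)(K(KS)(K(SI))(K(S(KI))))))
  →14  I(K(KS)(K(SI))(K(S(KI))))(K(KS)(K(SI))(K(S(KI)))(KI(KK)(K(KS)(K(SI))(K(S(KI))))))
  →15  K(KS)(K(SI))(K(S(KI)))(K(KS)(K(SI))(K(S(KI)))(KI(KK)(K(KS)(K(SI))(K(S(KI))))))
  →16  KS(K(S(KI)))(K(KS)(K(SI))(K(S(KI)))(KI(KK)(K(KS)(K(SI))(K(S(KI))))))
  →17  S(K(KS)(K(SI))(K(S(KI)))(KI(KK)(K(KS)(K(SI))(K(S(KI))))))
  →18  S(KS(K(S(KI)))(KI(KK)(K(KS)(K(SI))(K(S(KI))))))
  →19  S(S(KI(KK)(K(KS)(K(SI))(K(S(KI))))))
  →20  S(S(I(K(KS)(K(SI))(K(S(KI))))))
  →21  S(S(K(KS)(K(SI))(K(S(KI)))))
  →22  S(S(KS(K(S(KI)))))
  →23  S(SS)

Term B:
  start: KI(KK)(KK(SI))
  →1  I(KK(SI))
  →2  KK(SI)
  →3  K

Answer: DIFFERENT — A ⇓ S(SS), B ⇓ K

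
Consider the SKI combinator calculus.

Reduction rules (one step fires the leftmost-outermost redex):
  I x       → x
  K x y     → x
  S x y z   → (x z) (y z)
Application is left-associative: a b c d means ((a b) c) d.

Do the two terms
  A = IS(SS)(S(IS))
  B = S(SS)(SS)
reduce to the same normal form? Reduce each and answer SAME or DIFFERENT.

Term A:
  start: IS(SS)(S(IS))
  step 1: S(SS)(S(IS))
  step 2: S(SS)(SS)

Term B:
  start: S(SS)(SS)

Answer: SAME — A ⇓ S(SS)(SS), B ⇓ S(SS)(SS)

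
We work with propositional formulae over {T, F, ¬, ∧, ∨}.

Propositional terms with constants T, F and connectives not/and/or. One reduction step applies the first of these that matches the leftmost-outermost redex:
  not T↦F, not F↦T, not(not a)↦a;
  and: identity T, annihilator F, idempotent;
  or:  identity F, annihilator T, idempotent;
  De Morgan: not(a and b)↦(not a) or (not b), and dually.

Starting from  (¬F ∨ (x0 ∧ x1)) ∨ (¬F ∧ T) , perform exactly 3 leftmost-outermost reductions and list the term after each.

Answer: after 3 steps: T

Reduction:
  start: (¬F ∨ (x0 ∧ x1)) ∨ (¬F ∧ T)
  →1  (T ∨ (x0 ∧ x1)) ∨ (¬F ∧ T)
  →2  T ∨ (¬F ∧ T)
  →3  T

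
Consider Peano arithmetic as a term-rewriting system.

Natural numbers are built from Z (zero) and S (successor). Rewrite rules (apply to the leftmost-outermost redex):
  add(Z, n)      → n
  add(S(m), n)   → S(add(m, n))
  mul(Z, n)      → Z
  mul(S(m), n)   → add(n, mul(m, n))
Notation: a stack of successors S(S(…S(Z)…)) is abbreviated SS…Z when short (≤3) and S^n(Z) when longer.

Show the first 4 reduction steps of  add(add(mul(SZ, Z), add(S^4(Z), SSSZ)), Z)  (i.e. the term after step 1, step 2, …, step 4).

  start: add(add(mul(SZ, Z), add(S^4(Z), SSSZ)), Z)
  [1] add(add(add(Z, mul(Z, Z)), add(S^4(Z), SSSZ)), Z)
  [2] add(add(mul(Z, Z), add(S^4(Z), SSSZ)), Z)
  [3] add(add(Z, add(S^4(Z), SSSZ)), Z)
  [4] add(add(S^4(Z), SSSZ), Z)

Answer: after 4 steps: add(add(S^4(Z), SSSZ), Z)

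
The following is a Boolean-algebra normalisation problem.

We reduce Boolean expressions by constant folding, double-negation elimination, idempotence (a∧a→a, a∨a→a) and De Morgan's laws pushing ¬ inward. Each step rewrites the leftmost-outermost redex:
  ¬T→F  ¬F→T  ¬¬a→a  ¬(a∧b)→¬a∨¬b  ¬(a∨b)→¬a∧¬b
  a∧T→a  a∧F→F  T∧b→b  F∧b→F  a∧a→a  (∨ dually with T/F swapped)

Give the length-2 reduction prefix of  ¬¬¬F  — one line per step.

Answer: after 2 steps: T

Derivation:
  start: ¬¬¬F
  →1  ¬F
  →2  T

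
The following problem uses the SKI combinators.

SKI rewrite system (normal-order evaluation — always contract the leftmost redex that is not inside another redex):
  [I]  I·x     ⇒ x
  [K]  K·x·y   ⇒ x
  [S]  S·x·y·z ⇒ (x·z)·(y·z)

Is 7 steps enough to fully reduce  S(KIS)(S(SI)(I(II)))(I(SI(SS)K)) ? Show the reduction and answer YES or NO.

Answer: YES — reaches normal form SSK in 7 ≤ 7 steps

Reduction:
  start: S(KIS)(S(SI)(I(II)))(I(SI(SS)K))
  [1] KIS(I(SI(SS)K))(S(SI)(I(II))(I(SI(SS)K)))
  [2] I(I(SI(SS)K))(S(SI)(I(II))(I(SI(SS)K)))
  [3] I(SI(SS)K)(S(SI)(I(II))(I(SI(SS)K)))
  [4] SI(SS)K(S(SI)(I(II))(I(SI(SS)K)))
  [5] IK(SSK)(S(SI)(I(II))(I(SI(SS)K)))
  [6] K(SSK)(S(SI)(I(II))(I(SI(SS)K)))
  [7] SSK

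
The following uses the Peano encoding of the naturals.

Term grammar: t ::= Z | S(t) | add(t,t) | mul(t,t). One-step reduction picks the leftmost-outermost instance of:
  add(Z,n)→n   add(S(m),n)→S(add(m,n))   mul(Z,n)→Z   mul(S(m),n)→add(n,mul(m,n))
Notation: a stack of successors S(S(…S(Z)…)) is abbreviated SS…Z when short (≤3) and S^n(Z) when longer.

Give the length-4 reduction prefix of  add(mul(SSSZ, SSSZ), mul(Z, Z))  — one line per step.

  start: add(mul(SSSZ, SSSZ), mul(Z, Z))
  [1] add(add(SSSZ, mul(SSZ, SSSZ)), mul(Z, Z))
  [2] add(S(add(SSZ, mul(SSZ, SSSZ))), mul(Z, Z))
  [3] S(add(add(SSZ, mul(SSZ, SSSZ)), mul(Z, Z)))
  [4] S(add(S(add(SZ, mul(SSZ, SSSZ))), mul(Z, Z)))

Answer: after 4 steps: S(add(S(add(SZ, mul(SSZ, SSSZ))), mul(Z, Z)))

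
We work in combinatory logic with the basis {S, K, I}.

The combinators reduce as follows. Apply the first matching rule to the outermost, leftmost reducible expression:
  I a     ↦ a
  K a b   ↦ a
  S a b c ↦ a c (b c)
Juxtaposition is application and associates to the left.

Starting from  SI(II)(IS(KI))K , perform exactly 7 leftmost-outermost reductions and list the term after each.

  start: SI(II)(IS(KI))K
  step 1: I(IS(KI))(II(IS(KI)))K
  step 2: IS(KI)(II(IS(KI)))K
  step 3: S(KI)(II(IS(KI)))K
  step 4: KIK(II(IS(KI))K)
  step 5: I(II(IS(KI))K)
  step 6: II(IS(KI))K
  step 7: I(IS(KI))K

Answer: after 7 steps: I(IS(KI))K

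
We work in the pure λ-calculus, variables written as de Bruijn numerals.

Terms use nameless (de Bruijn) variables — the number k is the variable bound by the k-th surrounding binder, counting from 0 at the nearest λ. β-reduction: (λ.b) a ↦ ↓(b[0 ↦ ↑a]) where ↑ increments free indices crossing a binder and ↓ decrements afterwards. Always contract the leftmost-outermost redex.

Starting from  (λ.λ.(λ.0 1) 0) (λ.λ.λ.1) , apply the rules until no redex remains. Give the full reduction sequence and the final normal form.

Answer: normal form = λ.0 0  (in 2 steps)

Reduction:
  start: (λ.λ.(λ.0 1) 0) (λ.λ.λ.1)
  →1  λ.(λ.0 1) 0
  →2  λ.0 0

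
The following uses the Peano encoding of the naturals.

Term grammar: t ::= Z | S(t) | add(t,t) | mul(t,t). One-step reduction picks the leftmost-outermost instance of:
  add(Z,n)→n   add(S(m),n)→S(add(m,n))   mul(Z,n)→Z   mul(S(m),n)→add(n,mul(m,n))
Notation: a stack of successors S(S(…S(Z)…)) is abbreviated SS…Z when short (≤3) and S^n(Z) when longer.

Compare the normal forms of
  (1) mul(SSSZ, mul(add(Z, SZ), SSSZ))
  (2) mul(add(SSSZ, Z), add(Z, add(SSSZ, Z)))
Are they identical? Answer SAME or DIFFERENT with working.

Term A:
  start: mul(SSSZ, mul(add(Z, SZ), SSSZ))
  →1  add(mul(add(Z, SZ), SSSZ), mul(SSZ, mul(add(Z, SZ), SSSZ)))
  →2  add(mul(SZ, SSSZ), mul(SSZ, mul(add(Z, SZ), SSSZ)))
  →3  add(add(SSSZ, mul(Z, SSSZ)), mul(SSZ, mul(add(Z, SZ), SSSZ)))
  →4  add(S(add(SSZ, mul(Z, SSSZ))), mul(SSZ, mul(add(Z, SZ), SSSZ)))
  →5  S(add(add(SSZ, mul(Z, SSSZ)), mul(SSZ, mul(add(Z, SZ), SSSZ))))
  →6  S(add(S(add(SZ, mul(Z, SSSZ))), mul(SSZ, mul(add(Z, SZ), SSSZ))))
  →7  S(S(add(add(SZ, mul(Z, SSSZ)), mul(SSZ, mul(add(Z, SZ), SSSZ)))))
  →8  S(S(add(S(add(Z, mul(Z, SSSZ))), mul(SSZ, mul(add(Z, SZ), SSSZ)))))
  →9  S(S(S(add(add(Z, mul(Z, SSSZ)), mul(SSZ, mul(add(Z, SZ), SSSZ))))))
  →10  S(S(S(add(mul(Z, SSSZ), mul(SSZ, mul(add(Z, SZ), SSSZ))))))
  →11  S(S(S(add(Z, mul(SSZ, mul(add(Z, SZ), SSSZ))))))
  →12  S(S(S(mul(SSZ, mul(add(Z, SZ), SSSZ)))))
  →13  S(S(S(add(mul(add(Z, SZ), SSSZ), mul(SZ, mul(add(Z, SZ), SSSZ))))))
  →14  S(S(S(add(mul(SZ, SSSZ), mul(SZ, mul(add(Z, SZ), SSSZ))))))
  →15  S(S(S(add(add(SSSZ, mul(Z, SSSZ)), mul(SZ, mul(add(Z, SZ), SSSZ))))))
  →16  S(S(S(add(S(add(SSZ, mul(Z, SSSZ))), mul(SZ, mul(add(Z, SZ), SSSZ))))))
  →17  S(S(S(S(add(add(SSZ, mul(Z, SSSZ)), mul(SZ, mul(add(Z, SZ), SSSZ)))))))
  →18  S(S(S(S(add(S(add(SZ, mul(Z, SSSZ))), mul(SZ, mul(add(Z, SZ), SSSZ)))))))
  →19  S(S(S(S(S(add(add(SZ, mul(Z, SSSZ)), mul(SZ, mul(add(Z, SZ), SSSZ))))))))
  →20  S(S(S(S(S(add(S(add(Z, mul(Z, SSSZ))), mul(SZ, mul(add(Z, SZ), SSSZ))))))))
  →21  S(S(S(S(S(S(add(add(Z, mul(Z, SSSZ)), mul(SZ, mul(add(Z, SZ), SSSZ)))))))))
  →22  S(S(S(S(S(S(add(mul(Z, SSSZ), mul(SZ, mul(add(Z, SZ), SSSZ)))))))))
  →23  S(S(S(S(S(S(add(Z, mul(SZ, mul(add(Z, SZ), SSSZ)))))))))
  →24  S(S(S(S(S(S(mul(SZ, mul(add(Z, SZ), SSSZ))))))))
  →25  S(S(S(S(S(S(add(mul(add(Z, SZ), SSSZ), mul(Z, mul(add(Z, SZ), SSSZ)))))))))
  →26  S(S(S(S(S(S(add(mul(SZ, SSSZ), mul(Z, mul(add(Z, SZ), SSSZ)))))))))
  →27  S(S(S(S(S(S(add(add(SSSZ, mul(Z, SSSZ)), mul(Z, mul(add(Z, SZ), SSSZ)))))))))
  →28  S(S(S(S(S(S(add(S(add(SSZ, mul(Z, SSSZ))), mul(Z, mul(add(Z, SZ), SSSZ)))))))))
  →29  S(S(S(S(S(S(S(add(add(SSZ, mul(Z, SSSZ)), mul(Z, mul(add(Z, SZ), SSSZ))))))))))
  →30  S(S(S(S(S(S(S(add(S(add(SZ, mul(Z, SSSZ))), mul(Z, mul(add(Z, SZ), SSSZ))))))))))
  →31  S(S(S(S(S(S(S(S(add(add(SZ, mul(Z, SSSZ)), mul(Z, mul(add(Z, SZ), SSSZ)))))))))))
  →32  S(S(S(S(S(S(S(S(add(S(add(Z, mul(Z, SSSZ))), mul(Z, mul(add(Z, SZ), SSSZ)))))))))))
  →33  S(S(S(S(S(S(S(S(S(add(add(Z, mul(Z, SSSZ)), mul(Z, mul(add(Z, SZ), SSSZ))))))))))))
  →34  S(S(S(S(S(S(S(S(S(add(mul(Z, SSSZ), mul(Z, mul(add(Z, SZ), SSSZ))))))))))))
  →35  S(S(S(S(S(S(S(S(S(add(Z, mul(Z, mul(add(Z, SZ), SSSZ))))))))))))
  →36  S(S(S(S(S(S(S(S(S(mul(Z, mul(add(Z, SZ), SSSZ)))))))))))
  →37  S^9(Z)

Term B:
  start: mul(add(SSSZ, Z), add(Z, add(SSSZ, Z)))
  →1  mul(S(add(SSZ, Z)), add(Z, add(SSSZ, Z)))
  →2  add(add(Z, add(SSSZ, Z)), mul(add(SSZ, Z), add(Z, add(SSSZ, Z))))
  →3  add(add(SSSZ, Z), mul(add(SSZ, Z), add(Z, add(SSSZ, Z))))
  →4  add(S(add(SSZ, Z)), mul(add(SSZ, Z), add(Z, add(SSSZ, Z))))
  →5  S(add(add(SSZ, Z), mul(add(SSZ, Z), add(Z, add(SSSZ, Z)))))
  →6  S(add(S(add(SZ, Z)), mul(add(SSZ, Z), add(Z, add(SSSZ, Z)))))
  →7  S(S(add(add(SZ, Z), mul(add(SSZ, Z), add(Z, add(SSSZ, Z))))))
  →8  S(S(add(S(add(Z, Z)), mul(add(SSZ, Z), add(Z, add(SSSZ, Z))))))
  →9  S(S(S(add(add(Z, Z), mul(add(SSZ, Z), add(Z, add(SSSZ, Z)))))))
  →10  S(S(S(add(Z, mul(add(SSZ, Z), add(Z, add(SSSZ, Z)))))))
  →11  S(S(S(mul(add(SSZ, Z), add(Z, add(SSSZ, Z))))))
  →12  S(S(S(mul(S(add(SZ, Z)), add(Z, add(SSSZ, Z))))))
  →13  S(S(S(add(add(Z, add(SSSZ, Z)), mul(add(SZ, Z), add(Z, add(SSSZ, Z)))))))
  →14  S(S(S(add(add(SSSZ, Z), mul(add(SZ, Z), add(Z, add(SSSZ, Z)))))))
  →15  S(S(S(add(S(add(SSZ, Z)), mul(add(SZ, Z), add(Z, add(SSSZ, Z)))))))
  →16  S(S(S(S(add(add(SSZ, Z), mul(add(SZ, Z), add(Z, add(SSSZ, Z))))))))
  →17  S(S(S(S(add(S(add(SZ, Z)), mul(add(SZ, Z), add(Z, add(SSSZ, Z))))))))
  →18  S(S(S(S(S(add(add(SZ, Z), mul(add(SZ, Z), add(Z, add(SSSZ, Z)))))))))
  →19  S(S(S(S(S(add(S(add(Z, Z)), mul(add(SZ, Z), add(Z, add(SSSZ, Z)))))))))
  →20  S(S(S(S(S(S(add(add(Z, Z), mul(add(SZ, Z), add(Z, add(SSSZ, Z))))))))))
  →21  S(S(S(S(S(S(add(Z, mul(add(SZ, Z), add(Z, add(SSSZ, Z))))))))))
  →22  S(S(S(S(S(S(mul(add(SZ, Z), add(Z, add(SSSZ, Z)))))))))
  →23  S(S(S(S(S(S(mul(S(add(Z, Z)), add(Z, add(SSSZ, Z)))))))))
  →24  S(S(S(S(S(S(add(add(Z, add(SSSZ, Z)), mul(add(Z, Z), add(Z, add(SSSZ, Z))))))))))
  →25  S(S(S(S(S(S(add(add(SSSZ, Z), mul(add(Z, Z), add(Z, add(SSSZ, Z))))))))))
  →26  S(S(S(S(S(S(add(S(add(SSZ, Z)), mul(add(Z, Z), add(Z, add(SSSZ, Z))))))))))
  →27  S(S(S(S(S(S(S(add(add(SSZ, Z), mul(add(Z, Z), add(Z, add(SSSZ, Z)))))))))))
  →28  S(S(S(S(S(S(S(add(S(add(SZ, Z)), mul(add(Z, Z), add(Z, add(SSSZ, Z)))))))))))
  →29  S(S(S(S(S(S(S(S(add(add(SZ, Z), mul(add(Z, Z), add(Z, add(SSSZ, Z))))))))))))
  →30  S(S(S(S(S(S(S(S(add(S(add(Z, Z)), mul(add(Z, Z), add(Z, add(SSSZ, Z))))))))))))
  →31  S(S(S(S(S(S(S(S(S(add(add(Z, Z), mul(add(Z, Z), add(Z, add(SSSZ, Z)))))))))))))
  →32  S(S(S(S(S(S(S(S(S(add(Z, mul(add(Z, Z), add(Z, add(SSSZ, Z)))))))))))))
  →33  S(S(S(S(S(S(S(S(S(mul(add(Z, Z), add(Z, add(SSSZ, Z))))))))))))
  →34  S(S(S(S(S(S(S(S(S(mul(Z, add(Z, add(SSSZ, Z))))))))))))
  →35  S^9(Z)

Answer: SAME — A ⇓ S^9(Z), B ⇓ S^9(Z)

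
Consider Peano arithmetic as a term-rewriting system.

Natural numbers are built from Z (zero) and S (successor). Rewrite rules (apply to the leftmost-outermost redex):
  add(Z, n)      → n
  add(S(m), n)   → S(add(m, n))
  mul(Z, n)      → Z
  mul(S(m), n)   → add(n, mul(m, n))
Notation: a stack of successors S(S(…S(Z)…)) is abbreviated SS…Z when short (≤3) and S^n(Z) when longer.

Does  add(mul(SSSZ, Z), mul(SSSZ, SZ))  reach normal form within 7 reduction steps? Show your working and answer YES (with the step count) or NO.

Answer: NO — after 7 steps the term is add(Z, mul(SSSZ, SZ)), not yet normal

Derivation:
  start: add(mul(SSSZ, Z), mul(SSSZ, SZ))
  →1  add(add(Z, mul(SSZ, Z)), mul(SSSZ, SZ))
  →2  add(mul(SSZ, Z), mul(SSSZ, SZ))
  →3  add(add(Z, mul(SZ, Z)), mul(SSSZ, SZ))
  →4  add(mul(SZ, Z), mul(SSSZ, SZ))
  →5  add(add(Z, mul(Z, Z)), mul(SSSZ, SZ))
  →6  add(mul(Z, Z), mul(SSSZ, SZ))
  →7  add(Z, mul(SSSZ, SZ))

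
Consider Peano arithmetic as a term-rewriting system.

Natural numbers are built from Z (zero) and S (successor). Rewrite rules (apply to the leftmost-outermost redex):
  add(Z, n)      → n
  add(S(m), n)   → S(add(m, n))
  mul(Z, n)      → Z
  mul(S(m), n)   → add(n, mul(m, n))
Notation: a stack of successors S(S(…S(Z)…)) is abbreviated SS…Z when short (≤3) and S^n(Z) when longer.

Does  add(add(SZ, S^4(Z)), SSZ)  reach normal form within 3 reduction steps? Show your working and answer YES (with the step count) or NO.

Answer: NO — after 3 steps the term is S(add(S^4(Z), SSZ)), not yet normal

Working:
  start: add(add(SZ, S^4(Z)), SSZ)
  →1  add(S(add(Z, S^4(Z))), SSZ)
  →2  S(add(add(Z, S^4(Z)), SSZ))
  →3  S(add(S^4(Z), SSZ))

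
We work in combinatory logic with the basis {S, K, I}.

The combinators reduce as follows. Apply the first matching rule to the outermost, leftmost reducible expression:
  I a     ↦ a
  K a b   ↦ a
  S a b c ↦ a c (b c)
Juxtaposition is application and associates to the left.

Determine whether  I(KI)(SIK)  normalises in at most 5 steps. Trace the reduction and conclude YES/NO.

Answer: YES — reaches normal form I in 2 ≤ 5 steps

Reduction:
  start: I(KI)(SIK)
  [1] KI(SIK)
  [2] I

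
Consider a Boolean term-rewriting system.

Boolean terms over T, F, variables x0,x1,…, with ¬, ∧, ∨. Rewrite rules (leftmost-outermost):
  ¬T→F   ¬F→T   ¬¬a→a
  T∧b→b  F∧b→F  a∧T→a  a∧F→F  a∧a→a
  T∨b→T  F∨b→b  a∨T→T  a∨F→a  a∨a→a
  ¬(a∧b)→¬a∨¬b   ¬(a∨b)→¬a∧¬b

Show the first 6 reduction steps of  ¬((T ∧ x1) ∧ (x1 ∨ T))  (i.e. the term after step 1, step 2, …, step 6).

Answer: after 6 steps: ¬x1 ∨ (¬x1 ∧ F)

Working:
  start: ¬((T ∧ x1) ∧ (x1 ∨ T))
  step 1: ¬(T ∧ x1) ∨ ¬(x1 ∨ T)
  step 2: (¬T ∨ ¬x1) ∨ ¬(x1 ∨ T)
  step 3: (F ∨ ¬x1) ∨ ¬(x1 ∨ T)
  step 4: ¬x1 ∨ ¬(x1 ∨ T)
  step 5: ¬x1 ∨ (¬x1 ∧ ¬T)
  step 6: ¬x1 ∨ (¬x1 ∧ F)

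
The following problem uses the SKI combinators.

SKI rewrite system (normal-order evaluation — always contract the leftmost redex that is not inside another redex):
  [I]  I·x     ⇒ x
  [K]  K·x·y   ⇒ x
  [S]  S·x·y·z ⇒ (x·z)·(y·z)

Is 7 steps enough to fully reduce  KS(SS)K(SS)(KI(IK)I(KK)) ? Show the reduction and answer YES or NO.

Answer: YES — reaches normal form KK in 6 ≤ 7 steps

Derivation:
  start: KS(SS)K(SS)(KI(IK)I(KK))
  step 1: SK(SS)(KI(IK)I(KK))
  step 2: K(KI(IK)I(KK))(SS(KI(IK)I(KK)))
  step 3: KI(IK)I(KK)
  step 4: II(KK)
  step 5: I(KK)
  step 6: KK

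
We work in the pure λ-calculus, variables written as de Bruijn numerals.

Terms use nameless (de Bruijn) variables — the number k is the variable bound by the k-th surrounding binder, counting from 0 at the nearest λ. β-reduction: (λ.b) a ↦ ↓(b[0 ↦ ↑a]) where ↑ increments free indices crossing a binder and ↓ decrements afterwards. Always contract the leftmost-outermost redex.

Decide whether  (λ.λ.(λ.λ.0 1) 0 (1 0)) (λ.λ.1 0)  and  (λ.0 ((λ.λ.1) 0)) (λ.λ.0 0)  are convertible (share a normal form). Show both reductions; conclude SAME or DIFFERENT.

Answer: SAME — A ⇓ λ.0 0, B ⇓ λ.0 0

Reduction:
Term A:
  start: (λ.λ.(λ.λ.0 1) 0 (1 0)) (λ.λ.1 0)
  step 1: λ.(λ.λ.0 1) 0 ((λ.λ.1 0) 0)
  step 2: λ.(λ.0 1) ((λ.λ.1 0) 0)
  step 3: λ.(λ.λ.1 0) 0 0
  step 4: λ.(λ.1 0) 0
  step 5: λ.0 0

Term B:
  start: (λ.0 ((λ.λ.1) 0)) (λ.λ.0 0)
  step 1: (λ.λ.0 0) ((λ.λ.1) (λ.λ.0 0))
  step 2: λ.0 0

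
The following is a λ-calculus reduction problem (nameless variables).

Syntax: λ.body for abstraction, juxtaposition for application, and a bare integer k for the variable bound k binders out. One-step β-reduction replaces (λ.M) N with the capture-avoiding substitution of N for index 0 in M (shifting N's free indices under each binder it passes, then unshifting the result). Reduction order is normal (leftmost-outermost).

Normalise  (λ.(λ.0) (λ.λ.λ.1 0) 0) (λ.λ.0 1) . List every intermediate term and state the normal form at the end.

  start: (λ.(λ.0) (λ.λ.λ.1 0) 0) (λ.λ.0 1)
  step 1: (λ.0) (λ.λ.λ.1 0) (λ.λ.0 1)
  step 2: (λ.λ.λ.1 0) (λ.λ.0 1)
  step 3: λ.λ.1 0

Answer: normal form = λ.λ.1 0  (in 3 steps)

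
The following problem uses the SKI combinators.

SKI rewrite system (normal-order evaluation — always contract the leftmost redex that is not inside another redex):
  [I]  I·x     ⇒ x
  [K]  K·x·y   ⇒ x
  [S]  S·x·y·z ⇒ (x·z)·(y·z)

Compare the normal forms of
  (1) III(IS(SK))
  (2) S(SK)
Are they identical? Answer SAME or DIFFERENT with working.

Term A:
  start: III(IS(SK))
  →1  II(IS(SK))
  →2  I(IS(SK))
  →3  IS(SK)
  →4  S(SK)

Term B:
  start: S(SK)

Answer: SAME — A ⇓ S(SK), B ⇓ S(SK)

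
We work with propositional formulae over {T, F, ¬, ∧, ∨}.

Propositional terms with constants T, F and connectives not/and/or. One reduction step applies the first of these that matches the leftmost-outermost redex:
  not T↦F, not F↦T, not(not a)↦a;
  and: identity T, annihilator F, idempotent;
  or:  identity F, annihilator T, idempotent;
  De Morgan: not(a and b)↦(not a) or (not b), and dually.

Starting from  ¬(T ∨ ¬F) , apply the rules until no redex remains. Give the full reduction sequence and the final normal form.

  start: ¬(T ∨ ¬F)
  step 1: ¬T ∧ ¬¬F
  step 2: F ∧ ¬¬F
  step 3: F

Answer: normal form = F  (in 3 steps)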